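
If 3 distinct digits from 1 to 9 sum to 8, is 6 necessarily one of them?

No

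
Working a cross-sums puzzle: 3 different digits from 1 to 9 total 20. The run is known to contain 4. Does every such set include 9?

Yes

The only way to make 20 from 3 distinct digits under that restriction is {4,7,9}, which contains 9.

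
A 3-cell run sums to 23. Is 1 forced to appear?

No

The only way to make 23 from 3 distinct digits is {6,8,9}, which does not contain 1.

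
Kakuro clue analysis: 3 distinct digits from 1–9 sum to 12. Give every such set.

3 distinct digits from 1–9 sum between 6 and 24.

{1,2,9}; {1,3,8}; {1,4,7}; {1,5,6}; {2,3,7}; {2,4,6}; {3,4,5}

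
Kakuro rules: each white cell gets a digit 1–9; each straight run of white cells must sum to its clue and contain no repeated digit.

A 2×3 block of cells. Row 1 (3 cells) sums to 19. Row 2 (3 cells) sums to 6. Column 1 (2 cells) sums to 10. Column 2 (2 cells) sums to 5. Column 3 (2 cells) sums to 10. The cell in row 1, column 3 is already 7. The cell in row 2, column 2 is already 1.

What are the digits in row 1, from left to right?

6 in 3 cells must be {1,2,3}.
(1,2) = 5 − 1 = 4 completes the 5 down.
(2,3) = 10 − 7 = 3 completes the 10 down.
(1,1) = 19 − 11 = 8 completes the 19 across.
(2,1) = 6 − 4 = 2 completes the 6 across.

8, 4, 7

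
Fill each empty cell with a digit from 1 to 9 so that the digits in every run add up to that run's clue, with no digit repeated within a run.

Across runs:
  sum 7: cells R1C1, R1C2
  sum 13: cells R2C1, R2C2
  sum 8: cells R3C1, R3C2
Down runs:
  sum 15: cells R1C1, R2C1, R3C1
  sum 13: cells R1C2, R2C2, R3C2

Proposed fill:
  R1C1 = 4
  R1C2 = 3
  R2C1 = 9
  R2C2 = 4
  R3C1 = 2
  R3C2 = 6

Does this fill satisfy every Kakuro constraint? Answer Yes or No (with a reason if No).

Across: 4+3=7; 9+4=13; 2+6=8. Down: 4+9+2=15; 3+4+6=13. No digit repeats within any run.

Yes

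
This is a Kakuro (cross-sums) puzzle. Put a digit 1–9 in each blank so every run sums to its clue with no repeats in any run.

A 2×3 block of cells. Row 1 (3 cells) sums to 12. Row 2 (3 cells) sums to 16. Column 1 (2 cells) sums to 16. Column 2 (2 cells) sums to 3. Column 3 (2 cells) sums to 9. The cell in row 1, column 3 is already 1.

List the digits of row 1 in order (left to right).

9 2 1

16 in 2 cells must be {7,9}; 3 in 2 cells must be {1,2}.
Given what's placed, (1,2) must be 2 to fit the 12 across and 3 down.
(2,2) = 3 − 2 = 1 completes the 3 down.
(2,3) = 9 − 1 = 8 completes the 9 down.
(1,1) = 12 − 3 = 9 completes the 12 across.
(2,1) = 16 − 9 = 7 completes the 16 across.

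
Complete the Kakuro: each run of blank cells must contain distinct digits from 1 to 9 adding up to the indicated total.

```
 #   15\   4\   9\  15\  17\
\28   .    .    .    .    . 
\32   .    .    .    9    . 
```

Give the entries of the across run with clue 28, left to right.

8 1 4 6 9

4 in 2 cells must be {1,3}; 17 in 2 cells must be {8,9}.
R1C4 = 15 − 9 = 6 completes the 15 down.
R2C2 = 3: the only remaining digit allowed by both the 32 across and the 4 down.
Given what's placed, R2C5 must be 8 to fit the 32 across and 17 down.
R1C2 = 4 − 3 = 1 completes the 4 down.
R1C5 = 17 − 8 = 9 completes the 17 down.
Given what's placed, R2C1 must be 7 to fit the 32 across and 15 down.
R2C3 = 32 − 27 = 5 completes the 32 across.
R1C1 = 15 − 7 = 8 completes the 15 down.
R1C3 = 28 − 24 = 4 completes the 28 across.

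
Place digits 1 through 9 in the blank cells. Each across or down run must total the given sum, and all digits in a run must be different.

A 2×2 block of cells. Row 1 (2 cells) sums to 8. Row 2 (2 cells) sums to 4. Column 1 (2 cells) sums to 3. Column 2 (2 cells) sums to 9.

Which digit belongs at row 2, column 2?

4 in 2 cells must be {1,3}; 3 in 2 cells must be {1,2}.
The 4 across and the 3 down share only 1, so (2,1) = 1.
(2,2) = 4 − 1 = 3 completes the 4 across.
(1,1) = 3 − 1 = 2 completes the 3 down.
(1,2) = 8 − 2 = 6 completes the 8 across.

3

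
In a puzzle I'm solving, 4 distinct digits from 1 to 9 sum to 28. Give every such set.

4 distinct digits from 1–9 sum between 10 and 30.

{4,7,8,9}; {5,6,8,9}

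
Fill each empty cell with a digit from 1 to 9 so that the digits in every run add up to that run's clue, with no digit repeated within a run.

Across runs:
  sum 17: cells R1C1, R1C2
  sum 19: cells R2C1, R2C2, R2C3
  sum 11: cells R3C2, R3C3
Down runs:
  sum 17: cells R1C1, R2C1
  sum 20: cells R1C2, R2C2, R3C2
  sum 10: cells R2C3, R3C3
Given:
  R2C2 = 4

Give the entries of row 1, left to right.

8, 9

17 in 2 cells must be {8,9}.
R1C2 = 9: the only remaining digit allowed by both the 17 across and the 20 down.
R3C2 = 20 − 13 = 7 completes the 20 down.
R3C3 = 11 − 7 = 4 completes the 11 across.
R1C1 = 17 − 9 = 8 completes the 17 across.
R2C1 = 17 − 8 = 9 completes the 17 down.
R2C3 = 19 − 13 = 6 completes the 19 across.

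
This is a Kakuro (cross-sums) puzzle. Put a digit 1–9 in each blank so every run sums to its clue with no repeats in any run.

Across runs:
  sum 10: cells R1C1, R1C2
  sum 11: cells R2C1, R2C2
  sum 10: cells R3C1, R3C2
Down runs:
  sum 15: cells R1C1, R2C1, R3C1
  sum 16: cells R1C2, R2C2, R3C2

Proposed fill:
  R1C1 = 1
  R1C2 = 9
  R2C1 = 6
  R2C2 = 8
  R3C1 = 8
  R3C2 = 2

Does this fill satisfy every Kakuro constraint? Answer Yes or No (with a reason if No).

No — the across run R2C1–R2C2 sums to 14, not 11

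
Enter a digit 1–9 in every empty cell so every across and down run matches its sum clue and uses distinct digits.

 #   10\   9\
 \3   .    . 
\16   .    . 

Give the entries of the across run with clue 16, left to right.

9 7

3 in 2 cells must be {1,2}; 16 in 2 cells must be {7,9}.
The 16 across and the 9 down share only 7, so R2C2 = 7.
R1C2 = 9 − 7 = 2 completes the 9 down.
R2C1 = 16 − 7 = 9 completes the 16 across.
R1C1 = 3 − 2 = 1 completes the 3 across.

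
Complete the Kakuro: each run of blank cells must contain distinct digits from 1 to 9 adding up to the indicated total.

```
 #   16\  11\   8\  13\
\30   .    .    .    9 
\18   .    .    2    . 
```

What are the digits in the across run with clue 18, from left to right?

9 3 2 4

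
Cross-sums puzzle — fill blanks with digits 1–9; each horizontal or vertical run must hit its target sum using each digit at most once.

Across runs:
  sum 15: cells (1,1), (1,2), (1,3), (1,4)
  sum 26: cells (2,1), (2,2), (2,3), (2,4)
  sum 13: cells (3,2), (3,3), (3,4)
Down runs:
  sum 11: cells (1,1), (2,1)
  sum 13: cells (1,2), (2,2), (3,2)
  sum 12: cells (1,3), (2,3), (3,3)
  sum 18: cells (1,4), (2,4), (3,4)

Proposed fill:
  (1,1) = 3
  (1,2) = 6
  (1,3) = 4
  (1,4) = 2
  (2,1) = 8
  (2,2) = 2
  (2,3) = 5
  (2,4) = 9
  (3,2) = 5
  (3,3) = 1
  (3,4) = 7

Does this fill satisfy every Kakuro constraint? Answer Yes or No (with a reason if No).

No — the across run (2,1)–(2,4) sums to 24, not 26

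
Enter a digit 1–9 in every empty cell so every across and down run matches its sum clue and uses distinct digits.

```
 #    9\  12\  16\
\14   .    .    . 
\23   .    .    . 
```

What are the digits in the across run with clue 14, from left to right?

3 4 7

23 in 3 cells must be {6,8,9}; 16 in 2 cells must be {7,9}.
The 23 across and the 16 down share only 9, so R2C3 = 9.
R1C3 = 16 − 9 = 7 completes the 16 down.
Given what's placed, R2C2 must be 8 to fit the 23 across and 12 down.
R1C2 = 12 − 8 = 4 completes the 12 down.
R2C1 = 23 − 17 = 6 completes the 23 across.
R1C1 = 14 − 11 = 3 completes the 14 across.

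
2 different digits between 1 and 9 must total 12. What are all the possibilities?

{3,9}; {4,8}; {5,7}

2 distinct digits from 1–9 sum between 3 and 17.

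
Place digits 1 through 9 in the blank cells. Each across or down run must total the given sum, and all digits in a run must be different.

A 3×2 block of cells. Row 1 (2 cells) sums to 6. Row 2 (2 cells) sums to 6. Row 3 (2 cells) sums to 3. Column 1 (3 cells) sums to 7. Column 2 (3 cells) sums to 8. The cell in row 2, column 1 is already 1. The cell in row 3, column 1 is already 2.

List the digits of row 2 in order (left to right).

1, 5

3 in 2 cells must be {1,2}; 7 in 3 cells must be {1,2,4}.
(1,1) = 7 − 3 = 4 completes the 7 down.
(1,2) = 6 − 4 = 2 completes the 6 across.
(2,2) = 6 − 1 = 5 completes the 6 across.
(3,2) = 3 − 2 = 1 completes the 3 across.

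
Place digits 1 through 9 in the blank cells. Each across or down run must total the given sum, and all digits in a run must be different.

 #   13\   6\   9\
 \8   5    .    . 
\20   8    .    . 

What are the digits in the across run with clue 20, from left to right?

8 5 7

R2C2 = 5: the only remaining digit allowed by both the 20 across and the 6 down.
R2C3 = 20 − 13 = 7 completes the 20 across.
R1C2 = 6 − 5 = 1 completes the 6 down.
R1C3 = 8 − 6 = 2 completes the 8 across.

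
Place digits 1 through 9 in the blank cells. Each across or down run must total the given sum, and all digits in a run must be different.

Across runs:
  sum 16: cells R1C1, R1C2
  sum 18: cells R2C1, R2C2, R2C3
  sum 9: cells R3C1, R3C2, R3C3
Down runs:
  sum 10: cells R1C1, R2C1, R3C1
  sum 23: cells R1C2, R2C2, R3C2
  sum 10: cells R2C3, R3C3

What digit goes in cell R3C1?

2

16 in 2 cells must be {7,9}; 23 in 3 cells must be {6,8,9}.
Only 7 fits R1C1 under both its across sum 16 and down sum 10.
R1C2 = 16 − 7 = 9 completes the 16 across.
Given what's placed, R3C2 must be 6 to fit the 9 across and 23 down.
R2C2 = 23 − 15 = 8 completes the 23 down.
R2C1 = 1: the only remaining digit allowed by both the 18 across and the 10 down.
R2C3 = 18 − 9 = 9 completes the 18 across.
R3C1 = 10 − 8 = 2 completes the 10 down.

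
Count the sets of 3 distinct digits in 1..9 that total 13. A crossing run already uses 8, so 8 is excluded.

3 distinct digits from 1–9 sum between 6 and 24.
Dropping sets that contain 8.
Enumerating: {1,3,9}, {1,5,7}, {2,4,7}, {2,5,6}, {3,4,6}.

5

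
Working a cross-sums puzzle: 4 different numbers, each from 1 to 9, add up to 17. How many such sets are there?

9

4 distinct digits from 1–9 sum between 10 and 30.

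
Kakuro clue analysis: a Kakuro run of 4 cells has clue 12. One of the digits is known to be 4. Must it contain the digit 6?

The only way to make 12 from 4 distinct digits under that restriction is {1,2,4,5}, which does not contain 6.

No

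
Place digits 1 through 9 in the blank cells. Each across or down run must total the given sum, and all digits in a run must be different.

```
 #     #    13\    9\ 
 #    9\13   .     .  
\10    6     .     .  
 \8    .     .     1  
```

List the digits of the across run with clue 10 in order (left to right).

6, 1, 3

R2C3 = 3: the only remaining digit allowed by both the 10 across and the 9 down.
R3C1 = 9 − 6 = 3 completes the 9 down.
R3C2 = 8 − 4 = 4 completes the 8 across.
R1C3 = 9 − 4 = 5 completes the 9 down.
R2C2 = 10 − 9 = 1 completes the 10 across.
R1C2 = 13 − 5 = 8 completes the 13 across.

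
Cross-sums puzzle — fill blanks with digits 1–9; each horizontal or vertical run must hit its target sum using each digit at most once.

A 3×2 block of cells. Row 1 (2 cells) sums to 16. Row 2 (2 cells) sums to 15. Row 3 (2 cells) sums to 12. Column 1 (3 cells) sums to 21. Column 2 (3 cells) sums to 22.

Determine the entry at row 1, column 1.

7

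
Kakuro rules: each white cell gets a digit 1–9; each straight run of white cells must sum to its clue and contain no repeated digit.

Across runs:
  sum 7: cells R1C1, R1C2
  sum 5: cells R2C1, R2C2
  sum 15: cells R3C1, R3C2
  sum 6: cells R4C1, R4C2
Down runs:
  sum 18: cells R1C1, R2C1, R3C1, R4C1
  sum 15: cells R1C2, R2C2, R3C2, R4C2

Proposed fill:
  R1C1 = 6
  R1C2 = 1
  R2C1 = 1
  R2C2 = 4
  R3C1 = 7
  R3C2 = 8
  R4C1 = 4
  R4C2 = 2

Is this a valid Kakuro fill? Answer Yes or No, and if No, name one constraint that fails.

Across: 6+1=7; 1+4=5; 7+8=15; 4+2=6. Down: 6+1+7+4=18; 1+4+8+2=15. No digit repeats within any run.

Yes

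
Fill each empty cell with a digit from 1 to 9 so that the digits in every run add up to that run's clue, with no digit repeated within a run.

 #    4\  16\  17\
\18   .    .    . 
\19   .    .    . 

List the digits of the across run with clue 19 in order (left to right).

3 7 9

4 in 2 cells must be {1,3}; 16 in 2 cells must be {7,9}; 17 in 2 cells must be {8,9}.
The 19 across and the 4 down share only 3, so R2C1 = 3.
Given what's placed, R2C3 must be 9 to fit the 19 across and 17 down.
R1C1 = 4 − 3 = 1 completes the 4 down.
R1C2 = 9: the only remaining digit allowed by both the 18 across and the 16 down.
R1C3 = 18 − 10 = 8 completes the 18 across.
R2C2 = 19 − 12 = 7 completes the 19 across.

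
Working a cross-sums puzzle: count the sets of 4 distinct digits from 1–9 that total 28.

2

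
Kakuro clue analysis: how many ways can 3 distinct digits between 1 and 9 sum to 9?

3 distinct digits from 1–9 sum between 6 and 24.
Enumerating: {1,2,6}, {1,3,5}, {2,3,4}.

3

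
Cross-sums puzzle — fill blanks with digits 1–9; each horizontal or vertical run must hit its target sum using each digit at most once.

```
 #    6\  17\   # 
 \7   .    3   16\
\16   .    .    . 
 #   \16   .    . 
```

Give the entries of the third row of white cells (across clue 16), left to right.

16 in 2 cells must be {7,9}.
R1C1 = 7 − 3 = 4 completes the 7 across.
R2C1 = 6 − 4 = 2 completes the 6 down.
R2C3 = 9: the only remaining digit allowed by both the 16 across and the 16 down.
Given what's placed, R3C2 must be 9 to fit the 16 across and 17 down.
R3C3 = 16 − 9 = 7 completes the 16 across.
R2C2 = 16 − 11 = 5 completes the 16 across.

9 7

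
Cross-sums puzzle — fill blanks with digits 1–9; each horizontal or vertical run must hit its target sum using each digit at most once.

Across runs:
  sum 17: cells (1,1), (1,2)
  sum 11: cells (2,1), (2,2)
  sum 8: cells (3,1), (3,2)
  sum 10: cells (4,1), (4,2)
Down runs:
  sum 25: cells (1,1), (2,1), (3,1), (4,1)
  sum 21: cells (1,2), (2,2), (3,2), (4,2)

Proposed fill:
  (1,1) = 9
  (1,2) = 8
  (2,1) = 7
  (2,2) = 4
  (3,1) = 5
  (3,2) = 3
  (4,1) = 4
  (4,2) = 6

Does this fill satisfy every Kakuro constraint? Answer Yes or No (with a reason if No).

Yes

Across: 9+8=17; 7+4=11; 5+3=8; 4+6=10. Down: 9+7+5+4=25; 8+4+3+6=21. No digit repeats within any run.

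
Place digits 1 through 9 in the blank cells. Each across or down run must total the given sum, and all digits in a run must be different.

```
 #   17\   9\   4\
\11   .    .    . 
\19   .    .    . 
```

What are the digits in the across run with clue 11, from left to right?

8, 2, 1

17 in 2 cells must be {8,9}; 4 in 2 cells must be {1,3}.
The 11 across and the 17 down share only 8, so R1C1 = 8.
Given what's placed, R1C3 must be 1 to fit the 11 across and 4 down.
R2C1 = 17 − 8 = 9 completes the 17 down.
R2C3 = 4 − 1 = 3 completes the 4 down.
R1C2 = 11 − 9 = 2 completes the 11 across.
R2C2 = 19 − 12 = 7 completes the 19 across.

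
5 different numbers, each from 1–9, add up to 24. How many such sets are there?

11

5 distinct digits from 1–9 sum between 15 and 35.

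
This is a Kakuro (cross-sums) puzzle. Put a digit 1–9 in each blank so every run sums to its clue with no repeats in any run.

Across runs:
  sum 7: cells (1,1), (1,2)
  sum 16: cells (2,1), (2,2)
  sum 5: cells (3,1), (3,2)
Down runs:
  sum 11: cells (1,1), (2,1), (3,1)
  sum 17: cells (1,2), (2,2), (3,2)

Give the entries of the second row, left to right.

7 9

16 in 2 cells must be {7,9}.
The 16 across and the 11 down share only 7, so (2,1) = 7.
(2,2) = 16 − 7 = 9 completes the 16 across.
Nothing is forced directly, so branch on (1,1), whose candidates are 1 or 3. If (1,1) = 3: then (1,2) would have to be in {4} for the 7 across but in {1,2,3,5,6,7} for the 17 down — contradiction. So (1,1) = 1.
(1,2) = 7 − 1 = 6 completes the 7 across.
(3,1) = 11 − 8 = 3 completes the 11 down.
(3,2) = 5 − 3 = 2 completes the 5 across.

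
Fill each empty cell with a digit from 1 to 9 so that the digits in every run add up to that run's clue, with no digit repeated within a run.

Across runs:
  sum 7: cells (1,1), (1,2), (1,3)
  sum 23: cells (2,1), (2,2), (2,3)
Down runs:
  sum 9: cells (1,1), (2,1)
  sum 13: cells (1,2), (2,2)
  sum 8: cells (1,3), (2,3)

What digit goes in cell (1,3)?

7 in 3 cells must be {1,2,4}; 23 in 3 cells must be {6,8,9}.
The 7 across and the 13 down share only 4, so (1,2) = 4.
(2,2) = 13 − 4 = 9 completes the 13 down.
Given what's placed, (2,3) must be 6 to fit the 23 across and 8 down.
(1,3) = 8 − 6 = 2 completes the 8 down.
(2,1) = 23 − 15 = 8 completes the 23 across.
(1,1) = 7 − 6 = 1 completes the 7 across.

2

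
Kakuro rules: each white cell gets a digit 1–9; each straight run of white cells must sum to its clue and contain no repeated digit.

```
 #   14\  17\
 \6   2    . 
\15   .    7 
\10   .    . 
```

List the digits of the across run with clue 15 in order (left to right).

8 7

R1C2 = 6 − 2 = 4 completes the 6 across.
R2C1 = 15 − 7 = 8 completes the 15 across.
R3C1 = 14 − 10 = 4 completes the 14 down.
R3C2 = 10 − 4 = 6 completes the 10 across.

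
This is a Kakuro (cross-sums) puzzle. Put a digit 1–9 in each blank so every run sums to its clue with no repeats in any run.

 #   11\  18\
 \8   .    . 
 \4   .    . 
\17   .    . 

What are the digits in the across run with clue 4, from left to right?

1 3

4 in 2 cells must be {1,3}; 17 in 2 cells must be {8,9}.
The 17 across and the 11 down share only 8, so R3C1 = 8.
R3C2 = 17 − 8 = 9 completes the 17 across.
Given what's placed, R2C1 must be 1 to fit the 4 across and 11 down.
R2C2 = 4 − 1 = 3 completes the 4 across.
R1C1 = 11 − 9 = 2 completes the 11 down.
R1C2 = 8 − 2 = 6 completes the 8 across.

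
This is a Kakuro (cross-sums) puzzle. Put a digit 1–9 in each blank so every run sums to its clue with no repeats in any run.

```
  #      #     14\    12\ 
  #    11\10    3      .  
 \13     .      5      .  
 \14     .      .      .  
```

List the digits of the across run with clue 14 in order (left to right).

R1C3 = 10 − 3 = 7 completes the 10 across.
R3C2 = 14 − 8 = 6 completes the 14 down.
No cell is forced outright now. R3C3 can only be 1 or 3 (the digits allowed by both its 14 across and its 12 down). If R3C3 = 1: then R2C3 would have to be in {1,2,6,7} for the 13 across but in {4} for the 12 down — contradiction. So R3C3 = 3.
R2C3 = 12 − 10 = 2 completes the 12 down.
R3C1 = 14 − 9 = 5 completes the 14 across.
R2C1 = 13 − 7 = 6 completes the 13 across.

5 6 3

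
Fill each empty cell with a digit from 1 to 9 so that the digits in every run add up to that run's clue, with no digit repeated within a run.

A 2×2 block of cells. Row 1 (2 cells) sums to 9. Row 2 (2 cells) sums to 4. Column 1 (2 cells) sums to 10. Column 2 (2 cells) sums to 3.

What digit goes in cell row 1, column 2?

4 in 2 cells must be {1,3}; 3 in 2 cells must be {1,2}.
The 4 across and the 3 down share only 1, so (2,2) = 1.
(1,2) = 3 − 1 = 2 completes the 3 down.
(2,1) = 4 − 1 = 3 completes the 4 across.
(1,1) = 9 − 2 = 7 completes the 9 across.

2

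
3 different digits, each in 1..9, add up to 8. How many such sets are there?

3 distinct digits from 1–9 sum between 6 and 24.
Enumerating: {1,2,5}, {1,3,4}.

2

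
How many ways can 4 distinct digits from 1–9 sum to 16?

8

4 distinct digits from 1–9 sum between 10 and 30.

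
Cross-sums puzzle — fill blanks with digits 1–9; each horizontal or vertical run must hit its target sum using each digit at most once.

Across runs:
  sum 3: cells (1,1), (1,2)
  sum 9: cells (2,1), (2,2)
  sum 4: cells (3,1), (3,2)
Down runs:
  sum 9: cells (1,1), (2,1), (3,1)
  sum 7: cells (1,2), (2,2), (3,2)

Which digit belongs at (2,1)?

5

3 in 2 cells must be {1,2}; 4 in 2 cells must be {1,3}; 7 in 3 cells must be {1,2,4}.
The 4 across and the 7 down share only 1, so (3,2) = 1.
Given what's placed, (1,2) must be 2 to fit the 3 across and 7 down.
(2,2) = 7 − 3 = 4 completes the 7 down.
(3,1) = 4 − 1 = 3 completes the 4 across.
(1,1) = 3 − 2 = 1 completes the 3 across.
(2,1) = 9 − 4 = 5 completes the 9 across.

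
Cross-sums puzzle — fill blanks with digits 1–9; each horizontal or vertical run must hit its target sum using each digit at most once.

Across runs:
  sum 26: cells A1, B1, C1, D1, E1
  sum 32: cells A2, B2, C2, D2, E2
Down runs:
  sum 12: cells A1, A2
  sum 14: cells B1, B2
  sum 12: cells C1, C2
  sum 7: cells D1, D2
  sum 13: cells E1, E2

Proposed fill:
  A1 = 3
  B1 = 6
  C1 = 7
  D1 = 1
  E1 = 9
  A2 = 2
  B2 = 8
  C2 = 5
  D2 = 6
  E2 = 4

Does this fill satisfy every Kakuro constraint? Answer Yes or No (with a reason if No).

No — the down run A1–A2 sums to 5, not 12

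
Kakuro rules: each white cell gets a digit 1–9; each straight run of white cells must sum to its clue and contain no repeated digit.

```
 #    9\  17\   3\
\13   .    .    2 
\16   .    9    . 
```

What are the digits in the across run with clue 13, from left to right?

3 8 2

17 in 2 cells must be {8,9}; 3 in 2 cells must be {1,2}.
R1C2 = 17 − 9 = 8 completes the 17 down.
R2C3 = 3 − 2 = 1 completes the 3 down.
R1C1 = 13 − 10 = 3 completes the 13 across.
R2C1 = 16 − 10 = 6 completes the 16 across.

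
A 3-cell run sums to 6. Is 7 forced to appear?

No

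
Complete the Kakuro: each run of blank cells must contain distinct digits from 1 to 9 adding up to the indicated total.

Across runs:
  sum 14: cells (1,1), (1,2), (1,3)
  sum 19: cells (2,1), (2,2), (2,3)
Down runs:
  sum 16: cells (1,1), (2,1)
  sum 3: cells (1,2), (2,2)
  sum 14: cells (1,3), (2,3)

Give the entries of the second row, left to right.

9 2 8

16 in 2 cells must be {7,9}; 3 in 2 cells must be {1,2}.
The 19 across and the 3 down share only 2, so (2,2) = 2.
(1,2) = 3 − 2 = 1 completes the 3 down.
Given what's placed, (2,1) must be 9 to fit the 19 across and 16 down.
(2,3) = 19 − 11 = 8 completes the 19 across.
(1,1) = 16 − 9 = 7 completes the 16 down.
(1,3) = 14 − 8 = 6 completes the 14 across.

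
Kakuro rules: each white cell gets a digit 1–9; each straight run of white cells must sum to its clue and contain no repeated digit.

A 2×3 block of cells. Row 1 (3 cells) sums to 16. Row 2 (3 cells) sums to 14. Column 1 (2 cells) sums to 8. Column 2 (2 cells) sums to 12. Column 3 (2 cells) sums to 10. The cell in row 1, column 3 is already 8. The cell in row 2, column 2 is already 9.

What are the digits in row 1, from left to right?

5 3 8

(1,2) = 12 − 9 = 3 completes the 12 down.
(2,3) = 10 − 8 = 2 completes the 10 down.
(1,1) = 16 − 11 = 5 completes the 16 across.
(2,1) = 14 − 11 = 3 completes the 14 across.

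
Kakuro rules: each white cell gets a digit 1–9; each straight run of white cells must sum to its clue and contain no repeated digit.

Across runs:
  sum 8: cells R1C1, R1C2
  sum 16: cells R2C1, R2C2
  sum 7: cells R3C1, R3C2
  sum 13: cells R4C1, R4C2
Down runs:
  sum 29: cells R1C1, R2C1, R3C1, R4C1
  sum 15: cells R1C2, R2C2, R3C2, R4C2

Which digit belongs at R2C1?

16 in 2 cells must be {7,9}; 29 in 4 cells must be {5,7,8,9}.
Only 5 fits R3C1 under both its across sum 7 and down sum 29.
R3C2 = 7 − 5 = 2 completes the 7 across.
Given what's placed, R1C1 must be 7 to fit the 8 across and 29 down.
R1C2 = 8 − 7 = 1 completes the 8 across.
R2C1 = 9: the only remaining digit allowed by both the 16 across and the 29 down.

9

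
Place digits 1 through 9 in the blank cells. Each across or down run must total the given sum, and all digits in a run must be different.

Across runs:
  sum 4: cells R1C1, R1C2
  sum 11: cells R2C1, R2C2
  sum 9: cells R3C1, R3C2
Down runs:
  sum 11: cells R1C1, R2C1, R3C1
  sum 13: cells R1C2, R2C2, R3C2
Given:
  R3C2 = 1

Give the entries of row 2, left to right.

4 in 2 cells must be {1,3}.
R1C2 = 3: the only remaining digit allowed by both the 4 across and the 13 down.
R2C2 = 13 − 4 = 9 completes the 13 down.
R3C1 = 9 − 1 = 8 completes the 9 across.
R1C1 = 4 − 3 = 1 completes the 4 across.
R2C1 = 11 − 9 = 2 completes the 11 across.

2 9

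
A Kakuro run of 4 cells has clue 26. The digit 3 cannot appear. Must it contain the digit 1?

No

Counterexample: {2,7,8,9} sums to 26 under that restriction without using 1.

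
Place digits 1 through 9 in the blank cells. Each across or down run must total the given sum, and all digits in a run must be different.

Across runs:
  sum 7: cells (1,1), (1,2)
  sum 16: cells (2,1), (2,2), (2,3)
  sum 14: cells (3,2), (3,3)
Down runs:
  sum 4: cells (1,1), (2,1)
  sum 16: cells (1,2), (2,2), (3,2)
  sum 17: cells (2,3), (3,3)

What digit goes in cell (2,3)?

8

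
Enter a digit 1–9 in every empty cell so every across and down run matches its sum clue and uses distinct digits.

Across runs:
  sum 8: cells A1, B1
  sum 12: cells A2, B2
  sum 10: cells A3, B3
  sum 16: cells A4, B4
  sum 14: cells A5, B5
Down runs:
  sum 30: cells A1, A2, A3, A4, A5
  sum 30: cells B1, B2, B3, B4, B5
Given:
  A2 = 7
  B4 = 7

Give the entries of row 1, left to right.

16 in 2 cells must be {7,9}.
B2 = 12 − 7 = 5 completes the 12 across.
A4 = 16 − 7 = 9 completes the 16 across.
Nothing is forced directly, so branch on B1, whose candidates are 1 or 3 or 6. If B1 = 1: then A1 would have to be in {7} for the 8 across but in {1,2,3,4,5,6,8} for the 30 down — contradiction. If B1 = 6: that forces A1 = 2, A5 = 8, after which B5 would have to be in {6} for the 14 across but in {3,4,8,9} for the 30 down — contradiction. So B1 = 3.
A1 = 8 − 3 = 5 completes the 8 across.

5 3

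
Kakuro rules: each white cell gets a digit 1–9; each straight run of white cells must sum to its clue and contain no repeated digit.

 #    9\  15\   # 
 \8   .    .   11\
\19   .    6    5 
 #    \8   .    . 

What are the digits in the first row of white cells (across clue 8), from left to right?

1 7

R2C1 = 19 − 11 = 8 completes the 19 across.
R3C3 = 11 − 5 = 6 completes the 11 down.
R1C1 = 9 − 8 = 1 completes the 9 down.
R1C2 = 8 − 1 = 7 completes the 8 across.
R3C2 = 8 − 6 = 2 completes the 8 across.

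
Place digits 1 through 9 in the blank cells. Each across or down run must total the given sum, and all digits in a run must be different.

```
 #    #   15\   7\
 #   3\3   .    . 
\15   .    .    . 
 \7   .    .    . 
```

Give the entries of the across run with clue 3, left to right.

2 1

3 in 2 cells must be {1,2}; 7 in 3 cells must be {1,2,4}.
Nothing is forced directly, so branch on R2C1, whose candidates are 1 or 2. If R2C1 = 1: then R2C3 would have to be in {5,6,8,9} for the 15 across but in {1,2,4} for the 7 down — contradiction. So R2C1 = 2.
Given what's placed, R2C3 must be 4 to fit the 15 across and 7 down.
R3C1 = 3 − 2 = 1 completes the 3 down.
R3C3 = 2: the only remaining digit allowed by both the 7 across and the 7 down.
R1C3 = 7 − 6 = 1 completes the 7 down.
R2C2 = 15 − 6 = 9 completes the 15 across.
R3C2 = 7 − 3 = 4 completes the 7 across.
R1C2 = 3 − 1 = 2 completes the 3 across.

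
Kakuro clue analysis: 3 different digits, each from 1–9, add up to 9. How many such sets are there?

3

3 distinct digits from 1–9 sum between 6 and 24.
Enumerating: {1,2,6}, {1,3,5}, {2,3,4}.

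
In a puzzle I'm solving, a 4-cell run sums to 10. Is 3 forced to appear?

Yes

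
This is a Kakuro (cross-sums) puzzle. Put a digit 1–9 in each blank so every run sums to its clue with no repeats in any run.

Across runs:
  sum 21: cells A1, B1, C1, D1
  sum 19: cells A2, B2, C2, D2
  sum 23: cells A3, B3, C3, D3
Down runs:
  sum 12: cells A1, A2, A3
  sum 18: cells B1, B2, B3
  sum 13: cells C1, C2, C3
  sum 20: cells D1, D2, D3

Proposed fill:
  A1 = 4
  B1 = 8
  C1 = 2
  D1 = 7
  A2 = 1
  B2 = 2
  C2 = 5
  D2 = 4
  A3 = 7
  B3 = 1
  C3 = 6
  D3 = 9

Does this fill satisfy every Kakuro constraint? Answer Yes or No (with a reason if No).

No — the across run A2–D2 sums to 12, not 19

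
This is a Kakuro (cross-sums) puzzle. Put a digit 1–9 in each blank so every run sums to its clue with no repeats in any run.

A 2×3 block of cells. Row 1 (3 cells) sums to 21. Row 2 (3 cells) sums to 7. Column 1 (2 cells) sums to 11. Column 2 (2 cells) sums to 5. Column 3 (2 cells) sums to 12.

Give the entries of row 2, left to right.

2, 1, 4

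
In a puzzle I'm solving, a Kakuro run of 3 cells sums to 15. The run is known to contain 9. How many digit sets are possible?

2

3 distinct digits from 1–9 sum between 6 and 24.
Keeping only sets containing 9.
Enumerating: {1,5,9}, {2,4,9}.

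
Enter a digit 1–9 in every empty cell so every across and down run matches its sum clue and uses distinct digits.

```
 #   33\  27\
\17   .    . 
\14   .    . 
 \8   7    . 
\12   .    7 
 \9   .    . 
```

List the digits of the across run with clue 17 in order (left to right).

9 8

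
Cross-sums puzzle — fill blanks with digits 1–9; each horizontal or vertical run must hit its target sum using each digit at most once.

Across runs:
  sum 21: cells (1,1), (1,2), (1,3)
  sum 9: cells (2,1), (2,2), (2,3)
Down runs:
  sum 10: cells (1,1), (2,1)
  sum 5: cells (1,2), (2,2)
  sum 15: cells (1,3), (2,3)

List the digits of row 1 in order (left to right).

8, 4, 9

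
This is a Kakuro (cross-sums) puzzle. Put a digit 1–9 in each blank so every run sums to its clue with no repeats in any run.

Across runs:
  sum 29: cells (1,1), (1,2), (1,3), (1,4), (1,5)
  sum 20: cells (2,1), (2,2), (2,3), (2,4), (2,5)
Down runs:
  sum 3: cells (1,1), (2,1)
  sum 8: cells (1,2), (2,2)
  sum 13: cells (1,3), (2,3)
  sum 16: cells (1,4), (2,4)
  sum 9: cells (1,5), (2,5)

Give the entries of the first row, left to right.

2 6 7 9 5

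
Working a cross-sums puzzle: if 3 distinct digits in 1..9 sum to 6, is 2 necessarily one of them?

The only way to make 6 from 3 distinct digits is {1,2,3}, which contains 2.

Yes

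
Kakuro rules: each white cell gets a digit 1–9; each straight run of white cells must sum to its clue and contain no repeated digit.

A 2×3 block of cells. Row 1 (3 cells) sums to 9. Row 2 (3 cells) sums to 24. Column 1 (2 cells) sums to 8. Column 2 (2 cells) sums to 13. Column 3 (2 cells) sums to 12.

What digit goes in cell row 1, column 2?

24 in 3 cells must be {7,8,9}.
The 24 across and the 8 down share only 7, so (2,1) = 7.
(1,1) = 8 − 7 = 1 completes the 8 down.
Nothing is forced directly, so branch on (1,2), whose candidates are 5 or 6. If (1,2) = 6: then (1,3) would have to be in {2} for the 9 across but in {3,4,5,7,8,9} for the 12 down — contradiction. So (1,2) = 5.
(1,3) = 9 − 6 = 3 completes the 9 across.
(2,2) = 13 − 5 = 8 completes the 13 down.
(2,3) = 24 − 15 = 9 completes the 24 across.

5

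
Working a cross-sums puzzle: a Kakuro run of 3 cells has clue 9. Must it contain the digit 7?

No

Counterexample: {1,2,6} sums to 9 without using 7.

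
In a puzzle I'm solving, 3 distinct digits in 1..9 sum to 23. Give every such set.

{6,8,9}

3 distinct digits from 1–9 sum between 6 and 24.
Only one set works: {6,8,9}.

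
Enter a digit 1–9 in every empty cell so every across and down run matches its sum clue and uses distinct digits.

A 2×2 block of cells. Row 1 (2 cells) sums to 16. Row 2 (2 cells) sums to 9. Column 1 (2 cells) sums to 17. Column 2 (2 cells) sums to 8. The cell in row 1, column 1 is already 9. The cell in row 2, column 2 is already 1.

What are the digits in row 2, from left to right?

16 in 2 cells must be {7,9}; 17 in 2 cells must be {8,9}.
(1,2) = 16 − 9 = 7 completes the 16 across.
(2,1) = 9 − 1 = 8 completes the 9 across.

8, 1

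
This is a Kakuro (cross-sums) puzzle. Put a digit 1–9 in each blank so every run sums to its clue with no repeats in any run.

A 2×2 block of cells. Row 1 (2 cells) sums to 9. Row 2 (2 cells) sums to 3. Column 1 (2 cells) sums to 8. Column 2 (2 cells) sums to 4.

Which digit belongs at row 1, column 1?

6

3 in 2 cells must be {1,2}; 4 in 2 cells must be {1,3}.
The 3 across and the 4 down share only 1, so (2,2) = 1.
(1,2) = 4 − 1 = 3 completes the 4 down.
(2,1) = 3 − 1 = 2 completes the 3 across.
(1,1) = 9 − 3 = 6 completes the 9 across.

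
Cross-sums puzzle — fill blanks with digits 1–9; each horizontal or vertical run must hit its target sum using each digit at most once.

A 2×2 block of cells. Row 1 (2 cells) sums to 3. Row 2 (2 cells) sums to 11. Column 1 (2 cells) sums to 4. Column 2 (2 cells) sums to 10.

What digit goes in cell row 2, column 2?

8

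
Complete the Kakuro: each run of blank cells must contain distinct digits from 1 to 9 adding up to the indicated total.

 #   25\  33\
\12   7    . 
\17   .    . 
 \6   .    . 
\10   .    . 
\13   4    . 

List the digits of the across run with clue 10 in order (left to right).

17 in 2 cells must be {8,9}.
R1C2 = 12 − 7 = 5 completes the 12 across.
Given what's placed, R3C2 must be 4 to fit the 6 across and 33 down.
R5C2 = 13 − 4 = 9 completes the 13 across.
Given what's placed, R2C2 must be 8 to fit the 17 across and 33 down.
R3C1 = 6 − 4 = 2 completes the 6 across.
R4C2 = 33 − 26 = 7 completes the 33 down.
R2C1 = 17 − 8 = 9 completes the 17 across.
R4C1 = 10 − 7 = 3 completes the 10 across.

3, 7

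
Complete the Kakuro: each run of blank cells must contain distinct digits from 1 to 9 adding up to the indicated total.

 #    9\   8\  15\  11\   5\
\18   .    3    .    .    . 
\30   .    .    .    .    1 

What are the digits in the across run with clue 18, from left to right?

R1C5 = 5 − 1 = 4 completes the 5 down.
R2C2 = 8 − 3 = 5 completes the 8 down.
Given what's placed, R1C3 must be 8 to fit the 18 across and 15 down.
R1C4 = 2: the only remaining digit allowed by both the 18 across and the 11 down.
R2C3 = 15 − 8 = 7 completes the 15 down.
R2C4 = 11 − 2 = 9 completes the 11 down.
R1C1 = 18 − 17 = 1 completes the 18 across.
R2C1 = 30 − 22 = 8 completes the 30 across.

1 3 8 2 4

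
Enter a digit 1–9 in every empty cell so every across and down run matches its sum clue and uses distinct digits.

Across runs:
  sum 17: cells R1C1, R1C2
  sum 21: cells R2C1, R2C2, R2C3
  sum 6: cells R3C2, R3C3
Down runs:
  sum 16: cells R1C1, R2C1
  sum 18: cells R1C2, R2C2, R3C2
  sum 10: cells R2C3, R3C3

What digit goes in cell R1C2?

8

17 in 2 cells must be {8,9}; 16 in 2 cells must be {7,9}.
The 17 across and the 16 down share only 9, so R1C1 = 9.
R1C2 = 17 − 9 = 8 completes the 17 across.
R2C1 = 16 − 9 = 7 completes the 16 down.
No cell is forced outright now. R2C2 can only be 6 or 9 (the digits allowed by both its 21 across and its 18 down). If R2C2 = 9: then R2C3 would have to be in {5} for the 21 across but in {1,2,3,4,6,7,8,9} for the 10 down — contradiction. So R2C2 = 6.
R2C3 = 21 − 13 = 8 completes the 21 across.
R3C2 = 18 − 14 = 4 completes the 18 down.
R3C3 = 6 − 4 = 2 completes the 6 across.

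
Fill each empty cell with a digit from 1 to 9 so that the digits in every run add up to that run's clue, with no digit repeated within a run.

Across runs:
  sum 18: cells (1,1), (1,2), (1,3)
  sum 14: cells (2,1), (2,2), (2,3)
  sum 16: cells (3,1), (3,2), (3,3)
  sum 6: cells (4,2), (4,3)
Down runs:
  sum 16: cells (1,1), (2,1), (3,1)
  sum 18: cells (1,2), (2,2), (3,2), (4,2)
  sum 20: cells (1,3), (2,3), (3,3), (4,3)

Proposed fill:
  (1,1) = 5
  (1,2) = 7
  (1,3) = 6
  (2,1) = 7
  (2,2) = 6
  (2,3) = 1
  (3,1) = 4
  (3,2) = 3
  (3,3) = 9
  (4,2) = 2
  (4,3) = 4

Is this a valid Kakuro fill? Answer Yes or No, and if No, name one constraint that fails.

Across: 5+7+6=18; 7+6+1=14; 4+3+9=16; 2+4=6. Down: 5+7+4=16; 7+6+3+2=18; 6+1+9+4=20. No digit repeats within any run.

Yes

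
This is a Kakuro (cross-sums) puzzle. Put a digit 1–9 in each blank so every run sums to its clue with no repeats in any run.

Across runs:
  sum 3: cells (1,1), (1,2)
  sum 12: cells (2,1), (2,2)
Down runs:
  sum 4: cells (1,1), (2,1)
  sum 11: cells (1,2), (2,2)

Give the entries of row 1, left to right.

3 in 2 cells must be {1,2}; 4 in 2 cells must be {1,3}.
The 3 across and the 4 down share only 1, so (1,1) = 1.
(1,2) = 3 − 1 = 2 completes the 3 across.
(2,1) = 4 − 1 = 3 completes the 4 down.
(2,2) = 12 − 3 = 9 completes the 12 across.

1 2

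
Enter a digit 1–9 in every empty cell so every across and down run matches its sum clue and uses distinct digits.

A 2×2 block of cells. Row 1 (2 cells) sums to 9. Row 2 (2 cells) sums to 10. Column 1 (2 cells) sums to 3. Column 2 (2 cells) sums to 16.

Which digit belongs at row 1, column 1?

3 in 2 cells must be {1,2}; 16 in 2 cells must be {7,9}.
The 9 across and the 16 down share only 7, so (1,2) = 7.
(2,2) = 16 − 7 = 9 completes the 16 down.
(1,1) = 9 − 7 = 2 completes the 9 across.
(2,1) = 10 − 9 = 1 completes the 10 across.

2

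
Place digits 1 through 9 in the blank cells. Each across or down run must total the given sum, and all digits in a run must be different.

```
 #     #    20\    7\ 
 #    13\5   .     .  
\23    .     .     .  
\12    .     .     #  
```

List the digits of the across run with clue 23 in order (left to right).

23 in 3 cells must be {6,8,9}.
The 23 across and the 7 down share only 6, so R2C3 = 6.
R1C3 = 7 − 6 = 1 completes the 7 down.
R1C2 = 5 − 1 = 4 completes the 5 across.
R2C2 = 9: the only remaining digit allowed by both the 23 across and the 20 down.
R3C2 = 20 − 13 = 7 completes the 20 down.
R2C1 = 23 − 15 = 8 completes the 23 across.
R3C1 = 12 − 7 = 5 completes the 12 across.

8, 9, 6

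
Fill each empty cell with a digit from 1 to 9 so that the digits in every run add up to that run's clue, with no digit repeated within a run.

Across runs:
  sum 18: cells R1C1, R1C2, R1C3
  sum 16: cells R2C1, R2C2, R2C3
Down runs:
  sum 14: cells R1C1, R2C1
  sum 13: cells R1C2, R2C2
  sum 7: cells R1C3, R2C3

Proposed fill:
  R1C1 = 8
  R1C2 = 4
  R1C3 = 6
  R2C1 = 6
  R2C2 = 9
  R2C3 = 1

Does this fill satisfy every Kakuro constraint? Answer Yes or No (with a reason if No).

Yes

Across: 8+4+6=18; 6+9+1=16. Down: 8+6=14; 4+9=13; 6+1=7. No digit repeats within any run.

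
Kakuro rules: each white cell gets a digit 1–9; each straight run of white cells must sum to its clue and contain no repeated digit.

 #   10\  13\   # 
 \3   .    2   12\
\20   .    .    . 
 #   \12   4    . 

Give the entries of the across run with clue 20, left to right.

3 in 2 cells must be {1,2}.
R1C1 = 3 − 2 = 1 completes the 3 across.
R2C1 = 10 − 1 = 9 completes the 10 down.
R2C2 = 13 − 6 = 7 completes the 13 down.
R2C3 = 20 − 16 = 4 completes the 20 across.
R3C3 = 12 − 4 = 8 completes the 12 across.

9 7 4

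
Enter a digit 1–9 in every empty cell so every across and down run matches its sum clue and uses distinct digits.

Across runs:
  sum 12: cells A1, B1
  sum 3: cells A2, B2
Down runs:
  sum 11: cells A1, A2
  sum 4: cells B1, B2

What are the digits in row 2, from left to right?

2, 1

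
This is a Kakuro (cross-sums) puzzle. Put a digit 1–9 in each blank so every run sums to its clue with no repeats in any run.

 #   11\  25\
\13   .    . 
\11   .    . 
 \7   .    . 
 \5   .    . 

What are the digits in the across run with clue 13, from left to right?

11 in 4 cells must be {1,2,3,5}.
Only 5 fits R1C1 under both its across sum 13 and down sum 11.
R1C2 = 13 − 5 = 8 completes the 13 across.

5 8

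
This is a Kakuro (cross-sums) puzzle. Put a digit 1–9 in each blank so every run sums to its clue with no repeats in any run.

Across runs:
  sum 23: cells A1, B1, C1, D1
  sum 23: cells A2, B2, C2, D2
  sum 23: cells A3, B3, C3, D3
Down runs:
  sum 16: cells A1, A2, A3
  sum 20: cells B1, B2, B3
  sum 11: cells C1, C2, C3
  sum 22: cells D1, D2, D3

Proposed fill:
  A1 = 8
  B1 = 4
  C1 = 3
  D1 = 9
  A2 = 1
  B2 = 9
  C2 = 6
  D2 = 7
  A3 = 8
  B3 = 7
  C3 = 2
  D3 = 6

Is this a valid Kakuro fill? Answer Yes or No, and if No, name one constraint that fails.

No — the across run A1–D1 sums to 24, not 23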